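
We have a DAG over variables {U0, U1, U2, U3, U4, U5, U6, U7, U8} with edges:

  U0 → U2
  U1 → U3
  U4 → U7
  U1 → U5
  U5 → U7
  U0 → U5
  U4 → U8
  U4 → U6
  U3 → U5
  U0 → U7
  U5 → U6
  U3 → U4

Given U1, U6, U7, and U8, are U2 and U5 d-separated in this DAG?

5 paths connect U2 and U5; each must be blocked for d-separation to hold:
Path 1: U2 ← U0 → U5
  U0 is a fork and U0 is not conditioned on — no node blocks this path, so it is active.
Path 2: U2 ← U0 → U7 ← U5
  U0 is a fork and U0 is not conditioned on; U7 is a collider and U7 is conditioned on, which opens it — no node blocks this path, so it is active.
Path 3: U2 ← U0 → U7 ← U4 → U6 ← U5
  U0 is a fork and U0 is not conditioned on; U7 is a collider and U7 is conditioned on, which opens it; U4 is a fork and U4 is not conditioned on; U6 is a collider and U6 is conditioned on, which opens it — no node blocks this path, so it is active.
Path 4: U2 ← U0 → U7 ← U4 ← U3 → U5
  U0 is a fork and U0 is not conditioned on; U7 is a collider and U7 is conditioned on, which opens it; U4 is a chain and U4 is not conditioned on; U3 is a fork and U3 is not conditioned on — no node blocks this path, so it is active.
Path 5: U2 ← U0 → U7 ← U4 ← U3 ← U1 → U5
  U1 is a fork here and U1 is conditioned on, so the path is blocked at U1.
Since the path U2 ← U0 → U5 is active, U2 and U5 are not d-separated given {U1, U6, U7, U8}.

No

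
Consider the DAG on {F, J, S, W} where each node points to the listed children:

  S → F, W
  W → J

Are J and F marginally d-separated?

No — J and F are not d-separated given ∅.

The only undirected path from J to F is:
  1. J ← W ← S → F — W:chain[open]; S:fork[open] ⇒ active
At least one path is unblocked, so d-separation fails.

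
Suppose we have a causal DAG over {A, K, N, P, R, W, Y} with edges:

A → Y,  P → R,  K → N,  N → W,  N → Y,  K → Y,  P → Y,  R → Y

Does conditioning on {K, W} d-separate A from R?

Yes

Enumerating the 2 paths from A to R and testing each for blocking by {K, W}:
Path 1: A → Y ← P → R
  Y is a collider here and neither Y nor any of its descendants is conditioned on, so the collider stays closed — the path is blocked at Y.
Path 2: A → Y ← R
  Y is a collider here and neither Y nor any of its descendants is conditioned on, so the collider stays closed — the path is blocked at Y.
Since every path is blocked, d-separation holds.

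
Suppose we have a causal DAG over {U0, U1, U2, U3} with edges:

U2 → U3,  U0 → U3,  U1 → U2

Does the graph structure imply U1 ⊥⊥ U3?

No

There is one path between U1 and U3:
Path 1: U1 → U2 → U3
  U2 is a chain and U2 is not conditioned on — no node blocks this path, so it is active.
Since the path U1 → U2 → U3 is active, U1 and U3 are not d-separated given ∅.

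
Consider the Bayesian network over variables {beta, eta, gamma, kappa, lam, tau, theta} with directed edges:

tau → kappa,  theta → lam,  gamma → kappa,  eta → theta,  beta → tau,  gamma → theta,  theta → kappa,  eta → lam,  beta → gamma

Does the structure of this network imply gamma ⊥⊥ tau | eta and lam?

No

There are 3 undirected paths between gamma and tau; checking each against the conditioning set {eta, lam}:
Path 1: gamma → theta → kappa ← tau
  kappa is a collider here and neither kappa nor any of its descendants is conditioned on, so the collider stays closed — the path is blocked at kappa.
Path 2: gamma → kappa ← tau
  kappa is a collider here and neither kappa nor any of its descendants is conditioned on, so the collider stays closed — the path is blocked at kappa.
Path 3: gamma ← beta → tau
  beta is a fork and beta is not conditioned on — no node blocks this path, so it is active.
Since the path gamma ← beta → tau is active, gamma and tau are not d-separated given {eta, lam}.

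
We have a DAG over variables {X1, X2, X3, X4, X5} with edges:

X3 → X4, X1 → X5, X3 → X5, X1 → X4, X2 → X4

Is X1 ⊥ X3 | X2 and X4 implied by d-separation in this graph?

No

Enumerating the 2 paths from X1 to X3 and testing each for blocking by {X2, X4}:
Path 1: X1 → X4 ← X3
  X4 is a collider and X4 is conditioned on, which opens it — no node blocks this path, so it is active.
Path 2: X1 → X5 ← X3
  X5 is a collider here and neither X5 nor any of its descendants is conditioned on, so the collider stays closed — the path is blocked at X5.
Since the path X1 → X4 ← X3 is active, X1 and X3 are not d-separated given {X2, X4}.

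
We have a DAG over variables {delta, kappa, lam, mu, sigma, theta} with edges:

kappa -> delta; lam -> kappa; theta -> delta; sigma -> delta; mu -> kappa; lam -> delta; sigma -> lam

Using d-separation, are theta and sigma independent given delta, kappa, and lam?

No

We examine all 3 paths between theta and sigma:
  1. theta → delta ← kappa ← lam ← sigma — delta:collider[open]; kappa:chain[blocks]; lam:chain[blocks] ⇒ blocked
  2. theta → delta ← sigma — delta:collider[open] ⇒ active
  3. theta → delta ← lam ← sigma — delta:collider[open]; lam:chain[blocks] ⇒ blocked
Because an active path exists, theta and sigma are not d-separated.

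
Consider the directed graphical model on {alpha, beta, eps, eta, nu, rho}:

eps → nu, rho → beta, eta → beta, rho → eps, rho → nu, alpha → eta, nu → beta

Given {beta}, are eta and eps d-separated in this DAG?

No

Enumerating the 4 paths from eta to eps and testing each for blocking by {beta}:
Path 1: eta → beta ← nu ← eps
  beta is a collider and beta is conditioned on, which opens it; nu is a chain and nu is not conditioned on — no node blocks this path, so it is active.
Path 2: eta → beta ← nu ← rho → eps
  beta is a collider and beta is conditioned on, which opens it; nu is a chain and nu is not conditioned on; rho is a fork and rho is not conditioned on — no node blocks this path, so it is active.
Path 3: eta → beta ← rho → nu ← eps
  beta is a collider and beta is conditioned on, which opens it; rho is a fork and rho is not conditioned on; nu is a collider and its descendant beta is conditioned on, which opens it — no node blocks this path, so it is active.
Path 4: eta → beta ← rho → eps
  beta is a collider and beta is conditioned on, which opens it; rho is a fork and rho is not conditioned on — no node blocks this path, so it is active.
Because an active path exists, eta and eps are not d-separated.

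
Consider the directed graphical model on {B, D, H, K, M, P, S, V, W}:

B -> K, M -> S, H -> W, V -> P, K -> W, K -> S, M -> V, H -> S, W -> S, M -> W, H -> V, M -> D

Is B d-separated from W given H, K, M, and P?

6 paths connect B and W; each must be blocked for d-separation to hold:
Path 1: B → K → W
  K is a chain here and K is conditioned on, so the path is blocked at K.
Path 2: B → K → S ← W
  K is a chain here and K is conditioned on, so the path is blocked at K.
Path 3: B → K → S ← H → W
  K is a chain here and K is conditioned on, so the path is blocked at K.
Path 4: B → K → S ← H → V ← M → W
  K is a chain here and K is conditioned on, so the path is blocked at K.
Path 5: B → K → S ← M → W
  K is a chain here and K is conditioned on, so the path is blocked at K.
Path 6: B → K → S ← M → V ← H → W
  K is a chain here and K is conditioned on, so the path is blocked at K.
Since every path is blocked, d-separation holds.

Yes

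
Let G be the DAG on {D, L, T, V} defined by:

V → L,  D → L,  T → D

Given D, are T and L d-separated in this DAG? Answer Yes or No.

Yes

There is one path between T and L:
Path 1: T → D → L
  D is a chain here and D is conditioned on, so the path is blocked at D.
Every path is blocked, so T and L are d-separated given {D}.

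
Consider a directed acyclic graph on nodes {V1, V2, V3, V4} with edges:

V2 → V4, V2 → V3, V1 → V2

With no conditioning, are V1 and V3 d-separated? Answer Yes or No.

No

There is one path between V1 and V3:
  1. V1 → V2 → V3 — V2:chain[open] ⇒ active
Because an active path exists, V1 and V3 are not d-separated.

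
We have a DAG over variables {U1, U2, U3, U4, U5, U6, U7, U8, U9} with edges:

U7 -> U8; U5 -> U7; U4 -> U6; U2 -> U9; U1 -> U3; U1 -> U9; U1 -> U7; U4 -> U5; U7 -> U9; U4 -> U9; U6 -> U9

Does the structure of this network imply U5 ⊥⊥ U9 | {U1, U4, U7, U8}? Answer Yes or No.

4 paths connect U5 and U9; each must be blocked for d-separation to hold:
Path 1: U5 → U7 ← U1 → U9
  U1 is a fork here and U1 is conditioned on, so the path is blocked at U1.
Path 2: U5 → U7 → U9
  U7 is a chain here and U7 is conditioned on, so the path is blocked at U7.
Path 3: U5 ← U4 → U6 → U9
  U4 is a fork here and U4 is conditioned on, so the path is blocked at U4.
Path 4: U5 ← U4 → U9
  U4 is a fork here and U4 is conditioned on, so the path is blocked at U4.
All paths are blocked; U5 ⊥ U9 | {U1, U4, U7, U8} holds.

Yes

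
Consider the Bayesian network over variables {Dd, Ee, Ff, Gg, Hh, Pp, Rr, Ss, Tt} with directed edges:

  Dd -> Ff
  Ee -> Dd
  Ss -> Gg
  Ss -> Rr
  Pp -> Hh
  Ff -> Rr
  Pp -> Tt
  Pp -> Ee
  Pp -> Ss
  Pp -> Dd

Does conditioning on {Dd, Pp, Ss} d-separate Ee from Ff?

Enumerating the 4 paths from Ee to Ff and testing each for blocking by {Dd, Pp, Ss}:
Path 1: Ee → Dd ← Pp → Ss → Rr ← Ff
  Pp is a fork here and Pp is conditioned on, so the path is blocked at Pp.
Path 2: Ee → Dd → Ff
  Dd is a chain here and Dd is conditioned on, so the path is blocked at Dd.
Path 3: Ee ← Pp → Dd → Ff
  Pp is a fork here and Pp is conditioned on, so the path is blocked at Pp.
Path 4: Ee ← Pp → Ss → Rr ← Ff
  Pp is a fork here and Pp is conditioned on, so the path is blocked at Pp.
All paths are blocked; Ee ⊥ Ff | {Dd, Pp, Ss} holds.

Yes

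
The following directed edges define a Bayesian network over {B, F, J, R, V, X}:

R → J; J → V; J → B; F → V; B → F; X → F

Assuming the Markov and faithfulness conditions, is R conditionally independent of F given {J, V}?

There are 2 undirected paths between R and F; checking each against the conditioning set {J, V}:
Path 1: R → J → V ← F
  J is a chain here and J is conditioned on, so the path is blocked at J.
Path 2: R → J → B → F
  J is a chain here and J is conditioned on, so the path is blocked at J.
All paths are blocked; R ⊥ F | {J, V} holds.

Yes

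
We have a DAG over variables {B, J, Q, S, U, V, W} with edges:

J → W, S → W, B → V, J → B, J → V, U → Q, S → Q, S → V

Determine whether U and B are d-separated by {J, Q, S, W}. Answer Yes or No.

Enumerating the 4 paths from U to B and testing each for blocking by {J, Q, S, W}:
Path 1: U → Q ← S → W ← J → B
  S is a fork here and S is conditioned on, so the path is blocked at S.
Path 2: U → Q ← S → W ← J → V ← B
  S is a fork here and S is conditioned on, so the path is blocked at S.
Path 3: U → Q ← S → V ← B
  S is a fork here and S is conditioned on, so the path is blocked at S.
Path 4: U → Q ← S → V ← J → B
  S is a fork here and S is conditioned on, so the path is blocked at S.
Every path is blocked, so U and B are d-separated given {J, Q, S, W}.

Yes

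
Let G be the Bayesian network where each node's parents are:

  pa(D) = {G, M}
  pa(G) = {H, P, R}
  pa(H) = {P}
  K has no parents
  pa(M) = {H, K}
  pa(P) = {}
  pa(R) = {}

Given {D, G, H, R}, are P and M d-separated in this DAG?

Yes

We examine all 4 paths between P and M:
Path 1: P → G → D ← M
  G is a chain here and G is conditioned on, so the path is blocked at G.
Path 2: P → G ← H → M
  H is a fork here and H is conditioned on, so the path is blocked at H.
Path 3: P → H → G → D ← M
  H is a chain here and H is conditioned on, so the path is blocked at H.
Path 4: P → H → M
  H is a chain here and H is conditioned on, so the path is blocked at H.
Since every path is blocked, d-separation holds.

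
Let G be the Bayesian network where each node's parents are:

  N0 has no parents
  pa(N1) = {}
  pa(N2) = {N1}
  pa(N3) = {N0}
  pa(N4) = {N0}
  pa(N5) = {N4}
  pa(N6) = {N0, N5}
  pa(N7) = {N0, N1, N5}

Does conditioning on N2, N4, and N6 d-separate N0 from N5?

No — N0 and N5 are not d-separated given {N2, N4, N6}.

We examine all 3 paths between N0 and N5:
  1. N0 → N6 ← N5 — N6:collider[open] ⇒ active
  2. N0 → N7 ← N5 — N7:collider[blocks] ⇒ blocked
  3. N0 → N4 → N5 — N4:chain[blocks] ⇒ blocked
At least one path is unblocked, so d-separation fails.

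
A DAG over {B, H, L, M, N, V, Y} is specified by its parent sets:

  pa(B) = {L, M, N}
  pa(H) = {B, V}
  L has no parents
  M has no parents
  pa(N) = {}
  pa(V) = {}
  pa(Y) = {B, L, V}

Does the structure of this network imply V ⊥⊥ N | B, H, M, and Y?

No

There are 3 undirected paths between V and N; checking each against the conditioning set {B, H, M, Y}:
Path 1: V → Y ← B ← N
  B is a chain here and B is conditioned on, so the path is blocked at B.
Path 2: V → Y ← L → B ← N
  Y is a collider and Y is conditioned on, which opens it; L is a fork and L is not conditioned on; B is a collider and B is conditioned on, which opens it — no node blocks this path, so it is active.
Path 3: V → H ← B ← N
  B is a chain here and B is conditioned on, so the path is blocked at B.
Because an active path exists, V and N are not d-separated.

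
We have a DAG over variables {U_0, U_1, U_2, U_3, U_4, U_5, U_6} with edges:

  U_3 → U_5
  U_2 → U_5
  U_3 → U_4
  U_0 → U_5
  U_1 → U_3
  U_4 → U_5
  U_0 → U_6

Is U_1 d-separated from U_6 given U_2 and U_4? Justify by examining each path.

Yes

There are 2 undirected paths between U_1 and U_6; checking each against the conditioning set {U_2, U_4}:
  1. U_1 → U_3 → U_5 ← U_0 → U_6 — U_3:chain[open]; U_5:collider[blocks]; U_0:fork[open] ⇒ blocked
  2. U_1 → U_3 → U_4 → U_5 ← U_0 → U_6 — U_3:chain[open]; U_4:chain[blocks]; U_5:collider[blocks]; U_0:fork[open] ⇒ blocked
Every path is blocked, so U_1 and U_6 are d-separated given {U_2, U_4}.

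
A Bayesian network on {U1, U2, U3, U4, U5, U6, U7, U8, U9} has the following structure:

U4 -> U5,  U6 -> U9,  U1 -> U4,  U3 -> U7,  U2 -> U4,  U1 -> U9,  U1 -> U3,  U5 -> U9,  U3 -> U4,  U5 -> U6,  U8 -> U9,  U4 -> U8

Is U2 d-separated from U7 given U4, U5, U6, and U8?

No

There are 5 undirected paths between U2 and U7; checking each against the conditioning set {U4, U5, U6, U8}:
Path 1: U2 → U4 ← U1 → U3 → U7
  U4 is a collider and U4 is conditioned on, which opens it; U1 is a fork and U1 is not conditioned on; U3 is a chain and U3 is not conditioned on — no node blocks this path, so it is active.
Path 2: U2 → U4 → U8 → U9 ← U1 → U3 → U7
  U4 is a chain here and U4 is conditioned on, so the path is blocked at U4.
Path 3: U2 → U4 ← U3 → U7
  U4 is a collider and U4 is conditioned on, which opens it; U3 is a fork and U3 is not conditioned on — no node blocks this path, so it is active.
Path 4: U2 → U4 → U5 → U6 → U9 ← U1 → U3 → U7
  U4 is a chain here and U4 is conditioned on, so the path is blocked at U4.
Path 5: U2 → U4 → U5 → U9 ← U1 → U3 → U7
  U4 is a chain here and U4 is conditioned on, so the path is blocked at U4.
Since the path U2 → U4 ← U1 → U3 → U7 is active, U2 and U7 are not d-separated given {U4, U5, U6, U8}.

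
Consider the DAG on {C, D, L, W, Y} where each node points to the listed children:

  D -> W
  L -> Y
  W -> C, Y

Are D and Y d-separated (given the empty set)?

There is one path between D and Y:
Path 1: D → W → Y
  W is a chain and W is not conditioned on — no node blocks this path, so it is active.
Because an active path exists, D and Y are not d-separated.

No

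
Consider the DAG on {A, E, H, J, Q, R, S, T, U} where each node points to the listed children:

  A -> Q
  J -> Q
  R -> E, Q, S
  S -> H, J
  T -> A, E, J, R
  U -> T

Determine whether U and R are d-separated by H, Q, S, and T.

We examine all 6 paths between U and R:
  1. U → T → R — T:chain[blocks] ⇒ blocked
  2. U → T → J ← S ← R — T:chain[blocks]; J:collider[open]; S:chain[blocks] ⇒ blocked
  3. U → T → J → Q ← R — T:chain[blocks]; J:chain[open]; Q:collider[open] ⇒ blocked
  4. U → T → E ← R — T:chain[blocks]; E:collider[blocks] ⇒ blocked
  5. U → T → A → Q ← R — T:chain[blocks]; A:chain[open]; Q:collider[open] ⇒ blocked
  6. U → T → A → Q ← J ← S ← R — T:chain[blocks]; A:chain[open]; Q:collider[open]; J:chain[open]; S:chain[blocks] ⇒ blocked
Since every path is blocked, d-separation holds.

Yes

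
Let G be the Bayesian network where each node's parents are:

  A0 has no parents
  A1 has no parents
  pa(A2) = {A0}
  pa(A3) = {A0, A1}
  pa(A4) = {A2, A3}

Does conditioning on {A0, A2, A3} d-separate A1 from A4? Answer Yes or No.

Yes

We examine all 2 paths between A1 and A4:
Path 1: A1 → A3 → A4
  A3 is a chain here and A3 is conditioned on, so the path is blocked at A3.
Path 2: A1 → A3 ← A0 → A2 → A4
  A0 is a fork here and A0 is conditioned on, so the path is blocked at A0.
Every path is blocked, so A1 and A4 are d-separated given {A0, A2, A3}.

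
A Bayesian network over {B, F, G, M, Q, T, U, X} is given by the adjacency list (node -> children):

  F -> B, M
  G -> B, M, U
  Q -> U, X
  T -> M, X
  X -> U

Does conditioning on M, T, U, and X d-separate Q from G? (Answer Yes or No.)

No

6 paths connect Q and G; each must be blocked for d-separation to hold:
Path 1: Q → X → U ← G
  X is a chain here and X is conditioned on, so the path is blocked at X.
Path 2: Q → X ← T → M ← G
  T is a fork here and T is conditioned on, so the path is blocked at T.
Path 3: Q → X ← T → M ← F → B ← G
  T is a fork here and T is conditioned on, so the path is blocked at T.
Path 4: Q → U ← G
  U is a collider and U is conditioned on, which opens it — no node blocks this path, so it is active.
Path 5: Q → U ← X ← T → M ← G
  X is a chain here and X is conditioned on, so the path is blocked at X.
Path 6: Q → U ← X ← T → M ← F → B ← G
  X is a chain here and X is conditioned on, so the path is blocked at X.
Because an active path exists, Q and G are not d-separated.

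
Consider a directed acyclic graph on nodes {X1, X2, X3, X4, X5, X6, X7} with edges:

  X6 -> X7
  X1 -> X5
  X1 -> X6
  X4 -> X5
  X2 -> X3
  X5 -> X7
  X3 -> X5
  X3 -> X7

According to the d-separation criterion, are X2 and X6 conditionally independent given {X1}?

Yes

We examine all 4 paths between X2 and X6:
Path 1: X2 → X3 → X7 ← X5 ← X1 → X6
  X7 is a collider here and neither X7 nor any of its descendants is conditioned on, so the collider stays closed — the path is blocked at X7.
Path 2: X2 → X3 → X7 ← X6
  X7 is a collider here and neither X7 nor any of its descendants is conditioned on, so the collider stays closed — the path is blocked at X7.
Path 3: X2 → X3 → X5 → X7 ← X6
  X7 is a collider here and neither X7 nor any of its descendants is conditioned on, so the collider stays closed — the path is blocked at X7.
Path 4: X2 → X3 → X5 ← X1 → X6
  X5 is a collider here and neither X5 nor any of its descendants is conditioned on, so the collider stays closed — the path is blocked at X5.
All paths are blocked; X2 ⊥ X6 | {X1} holds.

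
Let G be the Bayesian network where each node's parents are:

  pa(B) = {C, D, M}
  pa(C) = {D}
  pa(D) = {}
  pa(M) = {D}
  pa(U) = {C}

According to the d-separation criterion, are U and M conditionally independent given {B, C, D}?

Yes — U and M are d-separated given {B, C, D}.

We examine all 4 paths between U and M:
Path 1: U ← C → B ← M
  C is a fork here and C is conditioned on, so the path is blocked at C.
Path 2: U ← C → B ← D → M
  C is a fork here and C is conditioned on, so the path is blocked at C.
Path 3: U ← C ← D → M
  C is a chain here and C is conditioned on, so the path is blocked at C.
Path 4: U ← C ← D → B ← M
  C is a chain here and C is conditioned on, so the path is blocked at C.
Every path is blocked, so U and M are d-separated given {B, C, D}.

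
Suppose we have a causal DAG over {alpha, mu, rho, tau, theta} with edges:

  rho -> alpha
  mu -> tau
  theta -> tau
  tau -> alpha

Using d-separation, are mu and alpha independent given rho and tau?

Yes — mu and alpha are d-separated given {rho, tau}.

Only one path connects mu and alpha:
  1. mu → tau → alpha — tau:chain[blocks] ⇒ blocked
All paths are blocked; mu ⊥ alpha | {rho, tau} holds.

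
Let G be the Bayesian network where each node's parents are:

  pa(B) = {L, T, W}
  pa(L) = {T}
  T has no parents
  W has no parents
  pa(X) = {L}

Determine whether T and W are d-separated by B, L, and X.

No

2 paths connect T and W; each must be blocked for d-separation to hold:
Path 1: T → L → B ← W
  L is a chain here and L is conditioned on, so the path is blocked at L.
Path 2: T → B ← W
  B is a collider and B is conditioned on, which opens it — no node blocks this path, so it is active.
At least one path is unblocked, so d-separation fails.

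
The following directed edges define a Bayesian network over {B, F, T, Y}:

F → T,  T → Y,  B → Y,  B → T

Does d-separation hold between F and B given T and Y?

We examine all 2 paths between F and B:
Path 1: F → T ← B
  T is a collider and T is conditioned on, which opens it — no node blocks this path, so it is active.
Path 2: F → T → Y ← B
  T is a chain here and T is conditioned on, so the path is blocked at T.
At least one path is unblocked, so d-separation fails.

No — F and B are not d-separated given {T, Y}.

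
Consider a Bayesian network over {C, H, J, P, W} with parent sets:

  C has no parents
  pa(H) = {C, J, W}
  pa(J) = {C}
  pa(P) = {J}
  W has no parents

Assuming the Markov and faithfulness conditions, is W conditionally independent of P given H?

No

There are 2 undirected paths between W and P; checking each against the conditioning set {H}:
  1. W → H ← C → J → P — H:collider[open]; C:fork[open]; J:chain[open] ⇒ active
  2. W → H ← J → P — H:collider[open]; J:fork[open] ⇒ active
At least one path is unblocked, so d-separation fails.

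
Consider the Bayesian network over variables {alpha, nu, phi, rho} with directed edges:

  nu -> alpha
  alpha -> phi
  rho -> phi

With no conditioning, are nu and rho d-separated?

Yes

There is one path between nu and rho:
Path 1: nu → alpha → phi ← rho
  phi is a collider here and neither phi nor any of its descendants is conditioned on, so the collider stays closed — the path is blocked at phi.
Every path is blocked, so nu and rho are d-separated given ∅.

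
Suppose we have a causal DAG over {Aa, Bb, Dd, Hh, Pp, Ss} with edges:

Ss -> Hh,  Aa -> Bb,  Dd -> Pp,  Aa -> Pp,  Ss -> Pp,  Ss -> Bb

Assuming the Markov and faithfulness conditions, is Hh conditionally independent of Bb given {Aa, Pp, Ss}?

Yes — Hh and Bb are d-separated given {Aa, Pp, Ss}.

There are 2 undirected paths between Hh and Bb; checking each against the conditioning set {Aa, Pp, Ss}:
Path 1: Hh ← Ss → Bb
  Ss is a fork here and Ss is conditioned on, so the path is blocked at Ss.
Path 2: Hh ← Ss → Pp ← Aa → Bb
  Ss is a fork here and Ss is conditioned on, so the path is blocked at Ss.
Every path is blocked, so Hh and Bb are d-separated given {Aa, Pp, Ss}.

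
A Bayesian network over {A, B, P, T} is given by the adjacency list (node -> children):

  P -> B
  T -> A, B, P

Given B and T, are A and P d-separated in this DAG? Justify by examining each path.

Yes

We examine all 2 paths between A and P:
Path 1: A ← T → P
  T is a fork here and T is conditioned on, so the path is blocked at T.
Path 2: A ← T → B ← P
  T is a fork here and T is conditioned on, so the path is blocked at T.
Every path is blocked, so A and P are d-separated given {B, T}.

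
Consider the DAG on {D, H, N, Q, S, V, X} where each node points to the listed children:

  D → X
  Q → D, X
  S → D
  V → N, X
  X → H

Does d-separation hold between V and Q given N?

We examine all 2 paths between V and Q:
Path 1: V → X ← D ← Q
  X is a collider here and neither X nor any of its descendants is conditioned on, so the collider stays closed — the path is blocked at X.
Path 2: V → X ← Q
  X is a collider here and neither X nor any of its descendants is conditioned on, so the collider stays closed — the path is blocked at X.
All paths are blocked; V ⊥ Q | {N} holds.

Yes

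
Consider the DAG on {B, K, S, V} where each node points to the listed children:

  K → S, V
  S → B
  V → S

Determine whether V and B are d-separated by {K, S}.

2 paths connect V and B; each must be blocked for d-separation to hold:
  1. V → S → B — S:chain[blocks] ⇒ blocked
  2. V ← K → S → B — K:fork[blocks]; S:chain[blocks] ⇒ blocked
Since every path is blocked, d-separation holds.

Yes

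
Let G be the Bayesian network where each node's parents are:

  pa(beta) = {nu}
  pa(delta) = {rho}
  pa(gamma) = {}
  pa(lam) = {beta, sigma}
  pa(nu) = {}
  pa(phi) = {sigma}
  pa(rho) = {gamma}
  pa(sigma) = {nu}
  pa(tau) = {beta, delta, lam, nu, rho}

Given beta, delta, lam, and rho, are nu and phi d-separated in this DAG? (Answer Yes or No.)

Enumerating the 5 paths from nu to phi and testing each for blocking by {beta, delta, lam, rho}:
Path 1: nu → sigma → phi
  sigma is a chain and sigma is not conditioned on — no node blocks this path, so it is active.
Path 2: nu → tau ← lam ← sigma → phi
  tau is a collider here and neither tau nor any of its descendants is conditioned on, so the collider stays closed — the path is blocked at tau.
Path 3: nu → tau ← beta → lam ← sigma → phi
  tau is a collider here and neither tau nor any of its descendants is conditioned on, so the collider stays closed — the path is blocked at tau.
Path 4: nu → beta → tau ← lam ← sigma → phi
  beta is a chain here and beta is conditioned on, so the path is blocked at beta.
Path 5: nu → beta → lam ← sigma → phi
  beta is a chain here and beta is conditioned on, so the path is blocked at beta.
Since the path nu → sigma → phi is active, nu and phi are not d-separated given {beta, delta, lam, rho}.

No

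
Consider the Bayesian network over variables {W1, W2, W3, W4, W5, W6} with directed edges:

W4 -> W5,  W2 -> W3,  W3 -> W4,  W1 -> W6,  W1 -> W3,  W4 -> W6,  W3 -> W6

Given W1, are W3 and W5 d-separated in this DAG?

We examine all 3 paths between W3 and W5:
Path 1: W3 → W6 ← W4 → W5
  W6 is a collider here and neither W6 nor any of its descendants is conditioned on, so the collider stays closed — the path is blocked at W6.
Path 2: W3 ← W1 → W6 ← W4 → W5
  W1 is a fork here and W1 is conditioned on, so the path is blocked at W1.
Path 3: W3 → W4 → W5
  W4 is a chain and W4 is not conditioned on — no node blocks this path, so it is active.
Since the path W3 → W4 → W5 is active, W3 and W5 are not d-separated given {W1}.

No — W3 and W5 are not d-separated given {W1}.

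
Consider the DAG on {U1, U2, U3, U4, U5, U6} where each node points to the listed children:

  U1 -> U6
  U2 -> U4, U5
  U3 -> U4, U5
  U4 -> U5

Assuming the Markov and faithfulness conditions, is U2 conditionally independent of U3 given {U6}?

Yes

There are 4 undirected paths between U2 and U3; checking each against the conditioning set {U6}:
Path 1: U2 → U4 → U5 ← U3
  U5 is a collider here and neither U5 nor any of its descendants is conditioned on, so the collider stays closed — the path is blocked at U5.
Path 2: U2 → U4 ← U3
  U4 is a collider here and neither U4 nor any of its descendants is conditioned on, so the collider stays closed — the path is blocked at U4.
Path 3: U2 → U5 ← U4 ← U3
  U5 is a collider here and neither U5 nor any of its descendants is conditioned on, so the collider stays closed — the path is blocked at U5.
Path 4: U2 → U5 ← U3
  U5 is a collider here and neither U5 nor any of its descendants is conditioned on, so the collider stays closed — the path is blocked at U5.
Every path is blocked, so U2 and U3 are d-separated given {U6}.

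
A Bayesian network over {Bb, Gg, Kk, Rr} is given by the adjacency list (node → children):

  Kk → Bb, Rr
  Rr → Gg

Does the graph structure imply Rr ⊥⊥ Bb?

No

Only one path connects Rr and Bb:
Path 1: Rr ← Kk → Bb
  Kk is a fork and Kk is not conditioned on — no node blocks this path, so it is active.
At least one path is unblocked, so d-separation fails.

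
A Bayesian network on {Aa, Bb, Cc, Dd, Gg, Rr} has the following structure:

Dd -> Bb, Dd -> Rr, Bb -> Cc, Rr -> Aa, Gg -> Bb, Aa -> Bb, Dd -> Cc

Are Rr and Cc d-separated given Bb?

We examine all 4 paths between Rr and Cc:
Path 1: Rr ← Dd → Cc
  Dd is a fork and Dd is not conditioned on — no node blocks this path, so it is active.
Path 2: Rr ← Dd → Bb → Cc
  Bb is a chain here and Bb is conditioned on, so the path is blocked at Bb.
Path 3: Rr → Aa → Bb ← Dd → Cc
  Aa is a chain and Aa is not conditioned on; Bb is a collider and Bb is conditioned on, which opens it; Dd is a fork and Dd is not conditioned on — no node blocks this path, so it is active.
Path 4: Rr → Aa → Bb → Cc
  Bb is a chain here and Bb is conditioned on, so the path is blocked at Bb.
Because an active path exists, Rr and Cc are not d-separated.

No — Rr and Cc are not d-separated given {Bb}.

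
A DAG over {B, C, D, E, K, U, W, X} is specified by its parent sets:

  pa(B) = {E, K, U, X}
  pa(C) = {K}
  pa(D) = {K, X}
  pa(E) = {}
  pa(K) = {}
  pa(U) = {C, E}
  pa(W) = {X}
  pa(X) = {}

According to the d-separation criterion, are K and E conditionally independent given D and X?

Yes — K and E are d-separated given {D, X}.

Enumerating the 6 paths from K to E and testing each for blocking by {D, X}:
Path 1: K → D ← X → B ← E
  X is a fork here and X is conditioned on, so the path is blocked at X.
Path 2: K → D ← X → B ← U ← E
  X is a fork here and X is conditioned on, so the path is blocked at X.
Path 3: K → C → U ← E
  U is a collider here and neither U nor any of its descendants is conditioned on, so the collider stays closed — the path is blocked at U.
Path 4: K → C → U → B ← E
  B is a collider here and neither B nor any of its descendants is conditioned on, so the collider stays closed — the path is blocked at B.
Path 5: K → B ← E
  B is a collider here and neither B nor any of its descendants is conditioned on, so the collider stays closed — the path is blocked at B.
Path 6: K → B ← U ← E
  B is a collider here and neither B nor any of its descendants is conditioned on, so the collider stays closed — the path is blocked at B.
Every path is blocked, so K and E are d-separated given {D, X}.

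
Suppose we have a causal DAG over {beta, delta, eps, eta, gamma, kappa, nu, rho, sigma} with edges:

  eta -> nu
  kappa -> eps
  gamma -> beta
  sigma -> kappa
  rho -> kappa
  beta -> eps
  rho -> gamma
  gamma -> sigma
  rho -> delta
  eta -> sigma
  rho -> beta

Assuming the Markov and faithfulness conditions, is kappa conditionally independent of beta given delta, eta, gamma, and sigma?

No

We examine all 5 paths between kappa and beta:
  1. kappa → eps ← beta — eps:collider[blocks] ⇒ blocked
  2. kappa ← sigma ← gamma → beta — sigma:chain[blocks]; gamma:fork[blocks] ⇒ blocked
  3. kappa ← sigma ← gamma ← rho → beta — sigma:chain[blocks]; gamma:chain[blocks]; rho:fork[open] ⇒ blocked
  4. kappa ← rho → beta — rho:fork[open] ⇒ active
  5. kappa ← rho → gamma → beta — rho:fork[open]; gamma:chain[blocks] ⇒ blocked
Because an active path exists, kappa and beta are not d-separated.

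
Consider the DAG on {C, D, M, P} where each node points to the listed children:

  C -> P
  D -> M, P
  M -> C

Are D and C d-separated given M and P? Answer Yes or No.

There are 2 undirected paths between D and C; checking each against the conditioning set {M, P}:
Path 1: D → P ← C
  P is a collider and P is conditioned on, which opens it — no node blocks this path, so it is active.
Path 2: D → M → C
  M is a chain here and M is conditioned on, so the path is blocked at M.
Since the path D → P ← C is active, D and C are not d-separated given {M, P}.

No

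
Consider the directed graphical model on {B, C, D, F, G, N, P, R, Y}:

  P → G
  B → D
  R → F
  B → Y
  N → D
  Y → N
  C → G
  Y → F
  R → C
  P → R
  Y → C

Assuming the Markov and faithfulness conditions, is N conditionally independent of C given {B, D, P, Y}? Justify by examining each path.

Enumerating the 6 paths from N to C and testing each for blocking by {B, D, P, Y}:
  1. N → D ← B → Y → F ← R ← P → G ← C — D:collider[open]; B:fork[blocks]; Y:chain[blocks]; F:collider[blocks]; R:chain[open]; P:fork[blocks]; G:collider[blocks] ⇒ blocked
  2. N → D ← B → Y → F ← R → C — D:collider[open]; B:fork[blocks]; Y:chain[blocks]; F:collider[blocks]; R:fork[open] ⇒ blocked
  3. N → D ← B → Y → C — D:collider[open]; B:fork[blocks]; Y:chain[blocks] ⇒ blocked
  4. N ← Y → F ← R ← P → G ← C — Y:fork[blocks]; F:collider[blocks]; R:chain[open]; P:fork[blocks]; G:collider[blocks] ⇒ blocked
  5. N ← Y → F ← R → C — Y:fork[blocks]; F:collider[blocks]; R:fork[open] ⇒ blocked
  6. N ← Y → C — Y:fork[blocks] ⇒ blocked
All paths are blocked; N ⊥ C | {B, D, P, Y} holds.

Yes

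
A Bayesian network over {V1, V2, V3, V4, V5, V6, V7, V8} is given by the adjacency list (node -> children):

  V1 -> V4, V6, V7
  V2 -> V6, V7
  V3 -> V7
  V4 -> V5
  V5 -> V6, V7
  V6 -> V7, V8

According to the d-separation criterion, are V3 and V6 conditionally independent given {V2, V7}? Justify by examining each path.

No

We examine all 6 paths between V3 and V6:
  1. V3 → V7 ← V5 ← V4 ← V1 → V6 — V7:collider[open]; V5:chain[open]; V4:chain[open]; V1:fork[open] ⇒ active
  2. V3 → V7 ← V5 → V6 — V7:collider[open]; V5:fork[open] ⇒ active
  3. V3 → V7 ← V6 — V7:collider[open] ⇒ active
  4. V3 → V7 ← V2 → V6 — V7:collider[open]; V2:fork[blocks] ⇒ blocked
  5. V3 → V7 ← V1 → V4 → V5 → V6 — V7:collider[open]; V1:fork[open]; V4:chain[open]; V5:chain[open] ⇒ active
  6. V3 → V7 ← V1 → V6 — V7:collider[open]; V1:fork[open] ⇒ active
Because an active path exists, V3 and V6 are not d-separated.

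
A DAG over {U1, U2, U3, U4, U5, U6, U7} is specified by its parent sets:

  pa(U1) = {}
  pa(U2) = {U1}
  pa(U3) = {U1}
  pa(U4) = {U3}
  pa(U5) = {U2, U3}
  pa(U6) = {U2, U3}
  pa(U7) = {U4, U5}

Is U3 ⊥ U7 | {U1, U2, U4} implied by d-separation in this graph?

Enumerating the 4 paths from U3 to U7 and testing each for blocking by {U1, U2, U4}:
Path 1: U3 → U4 → U7
  U4 is a chain here and U4 is conditioned on, so the path is blocked at U4.
Path 2: U3 → U5 → U7
  U5 is a chain and U5 is not conditioned on — no node blocks this path, so it is active.
Path 3: U3 → U6 ← U2 → U5 → U7
  U6 is a collider here and neither U6 nor any of its descendants is conditioned on, so the collider stays closed — the path is blocked at U6.
Path 4: U3 ← U1 → U2 → U5 → U7
  U1 is a fork here and U1 is conditioned on, so the path is blocked at U1.
At least one path is unblocked, so d-separation fails.

No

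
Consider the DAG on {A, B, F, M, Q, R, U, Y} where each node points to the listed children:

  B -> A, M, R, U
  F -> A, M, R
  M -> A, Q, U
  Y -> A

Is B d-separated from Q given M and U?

Enumerating the 6 paths from B to Q and testing each for blocking by {M, U}:
Path 1: B → U ← M → Q
  M is a fork here and M is conditioned on, so the path is blocked at M.
Path 2: B → R ← F → M → Q
  R is a collider here and neither R nor any of its descendants is conditioned on, so the collider stays closed — the path is blocked at R.
Path 3: B → R ← F → A ← M → Q
  R is a collider here and neither R nor any of its descendants is conditioned on, so the collider stays closed — the path is blocked at R.
Path 4: B → M → Q
  M is a chain here and M is conditioned on, so the path is blocked at M.
Path 5: B → A ← F → M → Q
  A is a collider here and neither A nor any of its descendants is conditioned on, so the collider stays closed — the path is blocked at A.
Path 6: B → A ← M → Q
  A is a collider here and neither A nor any of its descendants is conditioned on, so the collider stays closed — the path is blocked at A.
Every path is blocked, so B and Q are d-separated given {M, U}.

Yes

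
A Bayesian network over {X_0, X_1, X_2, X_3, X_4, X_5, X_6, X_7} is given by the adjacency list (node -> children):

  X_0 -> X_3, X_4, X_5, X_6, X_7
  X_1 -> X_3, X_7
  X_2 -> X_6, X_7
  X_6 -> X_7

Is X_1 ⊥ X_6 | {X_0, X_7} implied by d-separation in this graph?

We examine all 6 paths between X_1 and X_6:
  1. X_1 → X_3 ← X_0 → X_6 — X_3:collider[blocks]; X_0:fork[blocks] ⇒ blocked
  2. X_1 → X_3 ← X_0 → X_7 ← X_6 — X_3:collider[blocks]; X_0:fork[blocks]; X_7:collider[open] ⇒ blocked
  3. X_1 → X_3 ← X_0 → X_7 ← X_2 → X_6 — X_3:collider[blocks]; X_0:fork[blocks]; X_7:collider[open]; X_2:fork[open] ⇒ blocked
  4. X_1 → X_7 ← X_0 → X_6 — X_7:collider[open]; X_0:fork[blocks] ⇒ blocked
  5. X_1 → X_7 ← X_6 — X_7:collider[open] ⇒ active
  6. X_1 → X_7 ← X_2 → X_6 — X_7:collider[open]; X_2:fork[open] ⇒ active
At least one path is unblocked, so d-separation fails.

No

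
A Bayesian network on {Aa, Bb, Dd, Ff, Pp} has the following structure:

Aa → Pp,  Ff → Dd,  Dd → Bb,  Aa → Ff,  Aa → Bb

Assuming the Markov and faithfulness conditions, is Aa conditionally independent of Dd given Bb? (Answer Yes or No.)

Enumerating the 2 paths from Aa to Dd and testing each for blocking by {Bb}:
  1. Aa → Bb ← Dd — Bb:collider[open] ⇒ active
  2. Aa → Ff → Dd — Ff:chain[open] ⇒ active
Because an active path exists, Aa and Dd are not d-separated.

No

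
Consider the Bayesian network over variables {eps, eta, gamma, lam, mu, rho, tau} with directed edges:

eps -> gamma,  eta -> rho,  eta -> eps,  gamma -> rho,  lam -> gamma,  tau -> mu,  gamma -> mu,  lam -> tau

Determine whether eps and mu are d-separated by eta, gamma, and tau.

Yes — eps and mu are d-separated given {eta, gamma, tau}.

Enumerating the 4 paths from eps to mu and testing each for blocking by {eta, gamma, tau}:
Path 1: eps ← eta → rho ← gamma → mu
  eta is a fork here and eta is conditioned on, so the path is blocked at eta.
Path 2: eps ← eta → rho ← gamma ← lam → tau → mu
  eta is a fork here and eta is conditioned on, so the path is blocked at eta.
Path 3: eps → gamma → mu
  gamma is a chain here and gamma is conditioned on, so the path is blocked at gamma.
Path 4: eps → gamma ← lam → tau → mu
  tau is a chain here and tau is conditioned on, so the path is blocked at tau.
Since every path is blocked, d-separation holds.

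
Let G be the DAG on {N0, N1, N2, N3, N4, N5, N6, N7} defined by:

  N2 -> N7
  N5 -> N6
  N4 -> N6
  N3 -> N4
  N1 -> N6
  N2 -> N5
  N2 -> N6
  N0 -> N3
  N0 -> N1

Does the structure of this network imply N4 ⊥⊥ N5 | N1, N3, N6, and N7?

There are 4 undirected paths between N4 and N5; checking each against the conditioning set {N1, N3, N6, N7}:
Path 1: N4 ← N3 ← N0 → N1 → N6 ← N2 → N5
  N3 is a chain here and N3 is conditioned on, so the path is blocked at N3.
Path 2: N4 ← N3 ← N0 → N1 → N6 ← N5
  N3 is a chain here and N3 is conditioned on, so the path is blocked at N3.
Path 3: N4 → N6 ← N2 → N5
  N6 is a collider and N6 is conditioned on, which opens it; N2 is a fork and N2 is not conditioned on — no node blocks this path, so it is active.
Path 4: N4 → N6 ← N5
  N6 is a collider and N6 is conditioned on, which opens it — no node blocks this path, so it is active.
Because an active path exists, N4 and N5 are not d-separated.

No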